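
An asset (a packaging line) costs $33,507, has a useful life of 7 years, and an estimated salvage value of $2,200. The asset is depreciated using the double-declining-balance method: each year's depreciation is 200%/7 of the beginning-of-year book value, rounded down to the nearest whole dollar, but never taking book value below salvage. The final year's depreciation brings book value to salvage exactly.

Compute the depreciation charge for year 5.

Depreciable base = $33,507 − $2,200 = $31,307.
Year 1: ⌊$33,507 × 200%/7⌋ = $9,573. Book value $23,934.
Year 2: ⌊$23,934 × 200%/7⌋ = $6,838. Book value $17,096.
Year 3: ⌊$17,096 × 200%/7⌋ = $4,884. Book value $12,212.
Year 4: ⌊$12,212 × 200%/7⌋ = $3,489. Book value $8,723.
Year 5: ⌊$8,723 × 200%/7⌋ = $2,492. Book value $6,231.

$2,492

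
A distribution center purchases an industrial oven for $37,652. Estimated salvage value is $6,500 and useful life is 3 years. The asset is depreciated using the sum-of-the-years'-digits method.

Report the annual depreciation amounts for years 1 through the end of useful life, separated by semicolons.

$15,576; $10,384; $5,192

Depreciable base = $37,652 − $6,500 = $31,152.
Sum of the years' digits = 3+2+1 = 6.
Year 1: $31,152 × 3/6 = $15,576. Book value $22,076.
Year 2: $31,152 × 2/6 = $10,384. Book value $11,692.
Year 3: $31,152 × 1/6 = $5,192. Book value $6,500.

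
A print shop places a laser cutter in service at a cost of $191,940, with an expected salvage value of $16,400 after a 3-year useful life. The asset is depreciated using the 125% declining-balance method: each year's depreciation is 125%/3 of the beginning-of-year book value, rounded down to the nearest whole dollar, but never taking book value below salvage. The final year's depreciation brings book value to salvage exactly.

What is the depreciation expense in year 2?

$46,652

Depreciable base = $191,940 − $16,400 = $175,540.
Year 1: ⌊$191,940 × 125%/3⌋ = $79,975. Book value $111,965.
Year 2: ⌊$111,965 × 125%/3⌋ = $46,652. Book value $65,313.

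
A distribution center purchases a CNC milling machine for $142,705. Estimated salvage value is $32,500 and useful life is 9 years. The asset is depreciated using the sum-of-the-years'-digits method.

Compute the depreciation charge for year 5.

$12,245

Depreciable base = $142,705 − $32,500 = $110,205.
Sum of the years' digits = 9+8+7+6+5+4+3+2+1 = 45.
Year 1: $110,205 × 9/45 = $22,041. Book value $120,664.
Year 2: $110,205 × 8/45 = $19,592. Book value $101,072.
Year 3: $110,205 × 7/45 = $17,143. Book value $83,929.
Year 4: $110,205 × 6/45 = $14,694. Book value $69,235.
Year 5: $110,205 × 5/45 = $12,245. Book value $56,990.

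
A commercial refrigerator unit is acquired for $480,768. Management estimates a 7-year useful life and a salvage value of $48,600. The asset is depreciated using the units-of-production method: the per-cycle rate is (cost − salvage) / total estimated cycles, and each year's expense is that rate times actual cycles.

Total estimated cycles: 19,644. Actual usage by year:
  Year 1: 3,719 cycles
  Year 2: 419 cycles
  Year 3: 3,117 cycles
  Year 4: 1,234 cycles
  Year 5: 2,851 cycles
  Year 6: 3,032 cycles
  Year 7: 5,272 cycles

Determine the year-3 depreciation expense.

$68,574

Depreciable base = $480,768 − $48,600 = $432,168.
Rate = $432,168 / 19,644 cycles = $22 per cycle.
Year 1: 3,719 × $22 = $81,818. Book value $398,950.
Year 2: 419 × $22 = $9,218. Book value $389,732.
Year 3: 3,117 × $22 = $68,574. Book value $321,158.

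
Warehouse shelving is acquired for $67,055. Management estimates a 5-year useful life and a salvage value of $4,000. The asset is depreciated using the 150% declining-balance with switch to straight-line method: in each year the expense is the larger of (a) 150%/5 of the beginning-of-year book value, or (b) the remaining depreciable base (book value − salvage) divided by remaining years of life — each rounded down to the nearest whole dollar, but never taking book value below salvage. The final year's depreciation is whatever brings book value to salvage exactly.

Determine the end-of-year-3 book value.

$23,001

Depreciable base = $67,055 − $4,000 = $63,055.
Year 1: DB = ⌊$67,055 × 150%/5⌋ = $20,116; SL = ⌊$63,055/5⌋ = $12,611 → take DB $20,116. Book value $46,939.
Year 2: DB = ⌊$46,939 × 150%/5⌋ = $14,081; SL = ⌊$42,939/4⌋ = $10,734 → take DB $14,081. Book value $32,858.
Year 3: DB = ⌊$32,858 × 150%/5⌋ = $9,857; SL = ⌊$28,858/3⌋ = $9,619 → take DB $9,857. Book value $23,001.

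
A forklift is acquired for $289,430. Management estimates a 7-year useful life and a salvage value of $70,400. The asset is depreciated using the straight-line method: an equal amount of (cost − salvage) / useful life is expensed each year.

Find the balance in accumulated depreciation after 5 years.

Depreciable base = $289,430 − $70,400 = $219,030.
Annual expense = $219,030 / 7 = $31,290.
End of year 1: book value $258,140.
End of year 2: book value $226,850.
End of year 3: book value $195,560.
End of year 4: book value $164,270.
End of year 5: book value $132,980.
Accumulated through year 5 = $289,430 − $132,980 = $156,450.

$156,450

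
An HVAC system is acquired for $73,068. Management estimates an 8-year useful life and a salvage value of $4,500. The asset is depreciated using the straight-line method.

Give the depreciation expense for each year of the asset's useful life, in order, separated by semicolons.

Depreciable base = $73,068 − $4,500 = $68,568.
Annual expense = $68,568 / 8 = $8,571.
End of year 1: book value $64,497.
End of year 2: book value $55,926.
End of year 3: book value $47,355.
End of year 4: book value $38,784.
End of year 5: book value $30,213.
End of year 6: book value $21,642.
End of year 7: book value $13,071.
End of year 8: book value $4,500.

$8,571; $8,571; $8,571; $8,571; $8,571; $8,571; $8,571; $8,571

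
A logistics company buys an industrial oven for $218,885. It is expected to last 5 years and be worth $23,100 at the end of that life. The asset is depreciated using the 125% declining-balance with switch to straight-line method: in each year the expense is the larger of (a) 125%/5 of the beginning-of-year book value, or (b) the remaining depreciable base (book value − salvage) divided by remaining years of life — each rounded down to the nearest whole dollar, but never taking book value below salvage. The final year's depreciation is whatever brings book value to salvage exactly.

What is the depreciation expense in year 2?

$41,041

Depreciable base = $218,885 − $23,100 = $195,785.
Year 1: DB = ⌊$218,885 × 125%/5⌋ = $54,721; SL = ⌊$195,785/5⌋ = $39,157 → take DB $54,721. Book value $164,164.
Year 2: DB = ⌊$164,164 × 125%/5⌋ = $41,041; SL = ⌊$141,064/4⌋ = $35,266 → take DB $41,041. Book value $123,123.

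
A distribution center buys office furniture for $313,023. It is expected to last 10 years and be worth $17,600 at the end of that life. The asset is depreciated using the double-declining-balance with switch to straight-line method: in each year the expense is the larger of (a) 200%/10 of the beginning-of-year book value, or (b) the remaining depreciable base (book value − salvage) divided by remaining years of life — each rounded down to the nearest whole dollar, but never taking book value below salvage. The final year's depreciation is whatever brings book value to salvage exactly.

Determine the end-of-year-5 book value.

$102,573

Depreciable base = $313,023 − $17,600 = $295,423.
Year 1: DB = ⌊$313,023 × 200%/10⌋ = $62,604; SL = ⌊$295,423/10⌋ = $29,542 → take DB $62,604. Book value $250,419.
Year 2: DB = ⌊$250,419 × 200%/10⌋ = $50,083; SL = ⌊$232,819/9⌋ = $25,868 → take DB $50,083. Book value $200,336.
Year 3: DB = ⌊$200,336 × 200%/10⌋ = $40,067; SL = ⌊$182,736/8⌋ = $22,842 → take DB $40,067. Book value $160,269.
Year 4: DB = ⌊$160,269 × 200%/10⌋ = $32,053; SL = ⌊$142,669/7⌋ = $20,381 → take DB $32,053. Book value $128,216.
Year 5: DB = ⌊$128,216 × 200%/10⌋ = $25,643; SL = ⌊$110,616/6⌋ = $18,436 → take DB $25,643. Book value $102,573.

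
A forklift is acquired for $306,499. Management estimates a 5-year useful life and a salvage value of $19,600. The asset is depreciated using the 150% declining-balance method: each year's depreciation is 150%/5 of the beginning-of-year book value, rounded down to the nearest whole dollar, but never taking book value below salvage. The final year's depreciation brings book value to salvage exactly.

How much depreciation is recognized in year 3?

$45,055

Depreciable base = $306,499 − $19,600 = $286,899.
Year 1: ⌊$306,499 × 150%/5⌋ = $91,949. Book value $214,550.
Year 2: ⌊$214,550 × 150%/5⌋ = $64,365. Book value $150,185.
Year 3: ⌊$150,185 × 150%/5⌋ = $45,055. Book value $105,130.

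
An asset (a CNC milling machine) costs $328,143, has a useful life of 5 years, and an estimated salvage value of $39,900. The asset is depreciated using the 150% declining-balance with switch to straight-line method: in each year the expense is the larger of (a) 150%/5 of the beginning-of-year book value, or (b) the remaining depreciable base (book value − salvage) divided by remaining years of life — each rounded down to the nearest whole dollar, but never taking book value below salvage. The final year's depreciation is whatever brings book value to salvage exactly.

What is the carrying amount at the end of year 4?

$76,227

Depreciable base = $328,143 − $39,900 = $288,243.
Year 1: DB = ⌊$328,143 × 150%/5⌋ = $98,442; SL = ⌊$288,243/5⌋ = $57,648 → take DB $98,442. Book value $229,701.
Year 2: DB = ⌊$229,701 × 150%/5⌋ = $68,910; SL = ⌊$189,801/4⌋ = $47,450 → take DB $68,910. Book value $160,791.
Year 3: DB = ⌊$160,791 × 150%/5⌋ = $48,237; SL = ⌊$120,891/3⌋ = $40,297 → take DB $48,237. Book value $112,554.
Year 4: DB = ⌊$112,554 × 150%/5⌋ = $33,766; SL = ⌊$72,654/2⌋ = $36,327 → take SL $36,327. Book value $76,227.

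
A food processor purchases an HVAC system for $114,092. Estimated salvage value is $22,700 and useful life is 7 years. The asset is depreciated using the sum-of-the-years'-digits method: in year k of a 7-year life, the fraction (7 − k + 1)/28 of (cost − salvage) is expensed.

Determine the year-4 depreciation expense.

$13,056

Depreciable base = $114,092 − $22,700 = $91,392.
Sum of the years' digits = 7+6+5+4+3+2+1 = 28.
Year 1: $91,392 × 7/28 = $22,848. Book value $91,244.
Year 2: $91,392 × 6/28 = $19,584. Book value $71,660.
Year 3: $91,392 × 5/28 = $16,320. Book value $55,340.
Year 4: $91,392 × 4/28 = $13,056. Book value $42,284.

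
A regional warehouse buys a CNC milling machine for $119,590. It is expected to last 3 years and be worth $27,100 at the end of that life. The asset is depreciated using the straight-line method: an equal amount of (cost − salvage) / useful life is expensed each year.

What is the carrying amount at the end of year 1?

Depreciable base = $119,590 − $27,100 = $92,490.
Annual expense = $92,490 / 3 = $30,830.
End of year 1: book value $88,760.

$88,760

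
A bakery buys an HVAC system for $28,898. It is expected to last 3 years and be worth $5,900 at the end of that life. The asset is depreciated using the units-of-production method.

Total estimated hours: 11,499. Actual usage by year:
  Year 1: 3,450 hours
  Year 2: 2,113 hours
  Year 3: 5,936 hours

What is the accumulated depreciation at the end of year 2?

Depreciable base = $28,898 − $5,900 = $22,998.
Rate = $22,998 / 11,499 hours = $2 per hour.
Year 1: 3,450 × $2 = $6,900. Book value $21,998.
Year 2: 2,113 × $2 = $4,226. Book value $17,772.
Accumulated through year 2 = $28,898 − $17,772 = $11,126.

$11,126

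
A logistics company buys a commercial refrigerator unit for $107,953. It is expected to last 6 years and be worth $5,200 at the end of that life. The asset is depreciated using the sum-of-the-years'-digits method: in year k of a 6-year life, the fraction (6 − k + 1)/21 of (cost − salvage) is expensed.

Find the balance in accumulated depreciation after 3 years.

$73,395

Depreciable base = $107,953 − $5,200 = $102,753.
Sum of the years' digits = 6+5+4+3+2+1 = 21.
Year 1: $102,753 × 6/21 = $29,358. Book value $78,595.
Year 2: $102,753 × 5/21 = $24,465. Book value $54,130.
Year 3: $102,753 × 4/21 = $19,572. Book value $34,558.
Accumulated through year 3 = $107,953 − $34,558 = $73,395.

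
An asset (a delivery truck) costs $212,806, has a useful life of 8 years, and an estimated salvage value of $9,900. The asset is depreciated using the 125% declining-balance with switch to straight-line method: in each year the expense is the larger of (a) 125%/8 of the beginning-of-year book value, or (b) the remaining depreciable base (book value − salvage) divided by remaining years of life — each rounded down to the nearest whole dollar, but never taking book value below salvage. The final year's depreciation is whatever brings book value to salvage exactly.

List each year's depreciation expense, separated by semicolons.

$33,250; $28,055; $23,672; $23,585; $23,586; $23,586; $23,586; $23,586

Depreciable base = $212,806 − $9,900 = $202,906.
Year 1: DB = ⌊$212,806 × 125%/8⌋ = $33,250; SL = ⌊$202,906/8⌋ = $25,363 → take DB $33,250. Book value $179,556.
Year 2: DB = ⌊$179,556 × 125%/8⌋ = $28,055; SL = ⌊$169,656/7⌋ = $24,236 → take DB $28,055. Book value $151,501.
Year 3: DB = ⌊$151,501 × 125%/8⌋ = $23,672; SL = ⌊$141,601/6⌋ = $23,600 → take DB $23,672. Book value $127,829.
Year 4: DB = ⌊$127,829 × 125%/8⌋ = $19,973; SL = ⌊$117,929/5⌋ = $23,585 → take SL $23,585. Book value $104,244.
Year 5: DB = ⌊$104,244 × 125%/8⌋ = $16,288; SL = ⌊$94,344/4⌋ = $23,586 → take SL $23,586. Book value $80,658.
Year 6: DB = ⌊$80,658 × 125%/8⌋ = $12,602; SL = ⌊$70,758/3⌋ = $23,586 → take SL $23,586. Book value $57,072.
Year 7: DB = ⌊$57,072 × 125%/8⌋ = $8,917; SL = ⌊$47,172/2⌋ = $23,586 → take SL $23,586. Book value $33,486.
Year 8 (final): $33,486 − $9,900 = $23,586. Book value $9,900.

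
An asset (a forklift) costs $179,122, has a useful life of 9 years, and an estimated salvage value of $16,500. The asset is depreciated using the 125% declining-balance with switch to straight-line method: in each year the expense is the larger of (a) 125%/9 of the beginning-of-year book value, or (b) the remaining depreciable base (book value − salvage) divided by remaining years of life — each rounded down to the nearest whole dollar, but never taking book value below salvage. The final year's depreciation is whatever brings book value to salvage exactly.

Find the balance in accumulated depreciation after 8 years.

$146,309

Depreciable base = $179,122 − $16,500 = $162,622.
Year 1: DB = ⌊$179,122 × 125%/9⌋ = $24,878; SL = ⌊$162,622/9⌋ = $18,069 → take DB $24,878. Book value $154,244.
Year 2: DB = ⌊$154,244 × 125%/9⌋ = $21,422; SL = ⌊$137,744/8⌋ = $17,218 → take DB $21,422. Book value $132,822.
Year 3: DB = ⌊$132,822 × 125%/9⌋ = $18,447; SL = ⌊$116,322/7⌋ = $16,617 → take DB $18,447. Book value $114,375.
Year 4: DB = ⌊$114,375 × 125%/9⌋ = $15,885; SL = ⌊$97,875/6⌋ = $16,312 → take SL $16,312. Book value $98,063.
Year 5: DB = ⌊$98,063 × 125%/9⌋ = $13,619; SL = ⌊$81,563/5⌋ = $16,312 → take SL $16,312. Book value $81,751.
Year 6: DB = ⌊$81,751 × 125%/9⌋ = $11,354; SL = ⌊$65,251/4⌋ = $16,312 → take SL $16,312. Book value $65,439.
Year 7: DB = ⌊$65,439 × 125%/9⌋ = $9,088; SL = ⌊$48,939/3⌋ = $16,313 → take SL $16,313. Book value $49,126.
Year 8: DB = ⌊$49,126 × 125%/9⌋ = $6,823; SL = ⌊$32,626/2⌋ = $16,313 → take SL $16,313. Book value $32,813.
Accumulated through year 8 = $179,122 − $32,813 = $146,309.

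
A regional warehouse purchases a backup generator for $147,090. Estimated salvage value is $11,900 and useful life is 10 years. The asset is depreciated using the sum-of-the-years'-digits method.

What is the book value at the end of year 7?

Depreciable base = $147,090 − $11,900 = $135,190.
Sum of the years' digits = 10+9+8+7+6+5+4+3+2+1 = 55.
Year 1: $135,190 × 10/55 = $24,580. Book value $122,510.
Year 2: $135,190 × 9/55 = $22,122. Book value $100,388.
Year 3: $135,190 × 8/55 = $19,664. Book value $80,724.
Year 4: $135,190 × 7/55 = $17,206. Book value $63,518.
Year 5: $135,190 × 6/55 = $14,748. Book value $48,770.
Year 6: $135,190 × 5/55 = $12,290. Book value $36,480.
Year 7: $135,190 × 4/55 = $9,832. Book value $26,648.

$26,648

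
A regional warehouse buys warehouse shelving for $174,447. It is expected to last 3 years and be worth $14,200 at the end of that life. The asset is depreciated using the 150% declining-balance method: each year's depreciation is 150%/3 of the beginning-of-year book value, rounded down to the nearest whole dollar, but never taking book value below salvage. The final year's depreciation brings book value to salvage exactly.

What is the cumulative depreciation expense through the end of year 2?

Depreciable base = $174,447 − $14,200 = $160,247.
Year 1: ⌊$174,447 × 150%/3⌋ = $87,223. Book value $87,224.
Year 2: ⌊$87,224 × 150%/3⌋ = $43,612. Book value $43,612.
Accumulated through year 2 = $174,447 − $43,612 = $130,835.

$130,835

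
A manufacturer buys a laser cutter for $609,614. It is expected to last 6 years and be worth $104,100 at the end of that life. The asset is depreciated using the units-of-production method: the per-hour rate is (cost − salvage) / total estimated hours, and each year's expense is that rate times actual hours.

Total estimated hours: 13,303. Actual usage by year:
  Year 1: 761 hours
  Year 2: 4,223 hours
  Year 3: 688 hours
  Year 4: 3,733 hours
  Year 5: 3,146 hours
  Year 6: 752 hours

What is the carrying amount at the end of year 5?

$132,676

Depreciable base = $609,614 − $104,100 = $505,514.
Rate = $505,514 / 13,303 hours = $38 per hour.
Year 1: 761 × $38 = $28,918. Book value $580,696.
Year 2: 4,223 × $38 = $160,474. Book value $420,222.
Year 3: 688 × $38 = $26,144. Book value $394,078.
Year 4: 3,733 × $38 = $141,854. Book value $252,224.
Year 5: 3,146 × $38 = $119,548. Book value $132,676.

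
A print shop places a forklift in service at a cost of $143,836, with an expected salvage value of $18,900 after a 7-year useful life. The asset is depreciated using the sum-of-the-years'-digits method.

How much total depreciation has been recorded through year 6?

Depreciable base = $143,836 − $18,900 = $124,936.
Sum of the years' digits = 7+6+5+4+3+2+1 = 28.
Year 1: $124,936 × 7/28 = $31,234. Book value $112,602.
Year 2: $124,936 × 6/28 = $26,772. Book value $85,830.
Year 3: $124,936 × 5/28 = $22,310. Book value $63,520.
Year 4: $124,936 × 4/28 = $17,848. Book value $45,672.
Year 5: $124,936 × 3/28 = $13,386. Book value $32,286.
Year 6: $124,936 × 2/28 = $8,924. Book value $23,362.
Accumulated through year 6 = $143,836 − $23,362 = $120,474.

$120,474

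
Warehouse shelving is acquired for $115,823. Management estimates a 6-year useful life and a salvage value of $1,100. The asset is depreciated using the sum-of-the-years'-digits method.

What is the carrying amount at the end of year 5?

Depreciable base = $115,823 − $1,100 = $114,723.
Sum of the years' digits = 6+5+4+3+2+1 = 21.
Year 1: $114,723 × 6/21 = $32,778. Book value $83,045.
Year 2: $114,723 × 5/21 = $27,315. Book value $55,730.
Year 3: $114,723 × 4/21 = $21,852. Book value $33,878.
Year 4: $114,723 × 3/21 = $16,389. Book value $17,489.
Year 5: $114,723 × 2/21 = $10,926. Book value $6,563.

$6,563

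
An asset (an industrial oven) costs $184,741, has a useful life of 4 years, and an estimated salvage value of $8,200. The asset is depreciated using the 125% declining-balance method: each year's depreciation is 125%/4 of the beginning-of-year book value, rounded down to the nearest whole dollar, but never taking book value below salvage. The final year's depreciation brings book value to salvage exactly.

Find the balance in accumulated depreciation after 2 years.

Depreciable base = $184,741 − $8,200 = $176,541.
Year 1: ⌊$184,741 × 125%/4⌋ = $57,731. Book value $127,010.
Year 2: ⌊$127,010 × 125%/4⌋ = $39,690. Book value $87,320.
Accumulated through year 2 = $184,741 − $87,320 = $97,421.

$97,421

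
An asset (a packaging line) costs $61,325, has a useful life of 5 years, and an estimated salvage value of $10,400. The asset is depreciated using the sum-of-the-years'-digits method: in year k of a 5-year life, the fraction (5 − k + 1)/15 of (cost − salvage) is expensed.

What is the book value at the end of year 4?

Depreciable base = $61,325 − $10,400 = $50,925.
Sum of the years' digits = 5+4+3+2+1 = 15.
Year 1: $50,925 × 5/15 = $16,975. Book value $44,350.
Year 2: $50,925 × 4/15 = $13,580. Book value $30,770.
Year 3: $50,925 × 3/15 = $10,185. Book value $20,585.
Year 4: $50,925 × 2/15 = $6,790. Book value $13,795.

$13,795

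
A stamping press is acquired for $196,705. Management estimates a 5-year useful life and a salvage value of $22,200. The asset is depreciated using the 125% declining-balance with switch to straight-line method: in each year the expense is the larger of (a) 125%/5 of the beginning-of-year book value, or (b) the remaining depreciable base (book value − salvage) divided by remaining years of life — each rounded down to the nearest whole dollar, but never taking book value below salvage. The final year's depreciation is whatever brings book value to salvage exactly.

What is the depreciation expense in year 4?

$29,482

Depreciable base = $196,705 − $22,200 = $174,505.
Year 1: DB = ⌊$196,705 × 125%/5⌋ = $49,176; SL = ⌊$174,505/5⌋ = $34,901 → take DB $49,176. Book value $147,529.
Year 2: DB = ⌊$147,529 × 125%/5⌋ = $36,882; SL = ⌊$125,329/4⌋ = $31,332 → take DB $36,882. Book value $110,647.
Year 3: DB = ⌊$110,647 × 125%/5⌋ = $27,661; SL = ⌊$88,447/3⌋ = $29,482 → take SL $29,482. Book value $81,165.
Year 4: DB = ⌊$81,165 × 125%/5⌋ = $20,291; SL = ⌊$58,965/2⌋ = $29,482 → take SL $29,482. Book value $51,683.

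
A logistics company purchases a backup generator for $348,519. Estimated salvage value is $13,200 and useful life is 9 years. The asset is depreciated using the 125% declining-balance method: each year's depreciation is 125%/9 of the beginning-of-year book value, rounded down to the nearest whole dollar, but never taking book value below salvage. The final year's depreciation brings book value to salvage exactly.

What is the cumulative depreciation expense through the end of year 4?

Depreciable base = $348,519 − $13,200 = $335,319.
Year 1: ⌊$348,519 × 125%/9⌋ = $48,405. Book value $300,114.
Year 2: ⌊$300,114 × 125%/9⌋ = $41,682. Book value $258,432.
Year 3: ⌊$258,432 × 125%/9⌋ = $35,893. Book value $222,539.
Year 4: ⌊$222,539 × 125%/9⌋ = $30,908. Book value $191,631.
Accumulated through year 4 = $348,519 − $191,631 = $156,888.

$156,888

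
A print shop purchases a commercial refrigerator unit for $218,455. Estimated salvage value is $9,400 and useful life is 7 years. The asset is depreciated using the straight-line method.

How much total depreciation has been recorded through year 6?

Depreciable base = $218,455 − $9,400 = $209,055.
Annual expense = $209,055 / 7 = $29,865.
End of year 1: book value $188,590.
End of year 2: book value $158,725.
End of year 3: book value $128,860.
End of year 4: book value $98,995.
End of year 5: book value $69,130.
End of year 6: book value $39,265.
Accumulated through year 6 = $218,455 − $39,265 = $179,190.

$179,190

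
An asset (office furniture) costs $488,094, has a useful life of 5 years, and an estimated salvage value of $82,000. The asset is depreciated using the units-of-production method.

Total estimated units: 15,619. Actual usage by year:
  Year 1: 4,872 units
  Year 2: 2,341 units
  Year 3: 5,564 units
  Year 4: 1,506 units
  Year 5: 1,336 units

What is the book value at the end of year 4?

Depreciable base = $488,094 − $82,000 = $406,094.
Rate = $406,094 / 15,619 units = $26 per unit.
Year 1: 4,872 × $26 = $126,672. Book value $361,422.
Year 2: 2,341 × $26 = $60,866. Book value $300,556.
Year 3: 5,564 × $26 = $144,664. Book value $155,892.
Year 4: 1,506 × $26 = $39,156. Book value $116,736.

$116,736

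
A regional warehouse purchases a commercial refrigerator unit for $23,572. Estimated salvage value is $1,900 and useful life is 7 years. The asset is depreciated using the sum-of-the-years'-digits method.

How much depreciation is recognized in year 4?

$3,096

Depreciable base = $23,572 − $1,900 = $21,672.
Sum of the years' digits = 7+6+5+4+3+2+1 = 28.
Year 1: $21,672 × 7/28 = $5,418. Book value $18,154.
Year 2: $21,672 × 6/28 = $4,644. Book value $13,510.
Year 3: $21,672 × 5/28 = $3,870. Book value $9,640.
Year 4: $21,672 × 4/28 = $3,096. Book value $6,544.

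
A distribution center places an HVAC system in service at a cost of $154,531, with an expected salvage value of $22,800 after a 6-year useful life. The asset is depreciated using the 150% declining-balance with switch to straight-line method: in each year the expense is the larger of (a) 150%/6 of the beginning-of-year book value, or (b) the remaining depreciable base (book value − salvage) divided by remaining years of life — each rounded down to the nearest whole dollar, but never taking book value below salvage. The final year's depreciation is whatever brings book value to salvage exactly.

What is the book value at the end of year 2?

Depreciable base = $154,531 − $22,800 = $131,731.
Year 1: DB = ⌊$154,531 × 150%/6⌋ = $38,632; SL = ⌊$131,731/6⌋ = $21,955 → take DB $38,632. Book value $115,899.
Year 2: DB = ⌊$115,899 × 150%/6⌋ = $28,974; SL = ⌊$93,099/5⌋ = $18,619 → take DB $28,974. Book value $86,925.

$86,925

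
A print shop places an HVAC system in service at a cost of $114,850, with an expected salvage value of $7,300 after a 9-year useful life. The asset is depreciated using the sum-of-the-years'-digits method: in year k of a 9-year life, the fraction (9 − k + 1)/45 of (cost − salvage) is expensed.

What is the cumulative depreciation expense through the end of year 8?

$105,160

Depreciable base = $114,850 − $7,300 = $107,550.
Sum of the years' digits = 9+8+7+6+5+4+3+2+1 = 45.
Year 1: $107,550 × 9/45 = $21,510. Book value $93,340.
Year 2: $107,550 × 8/45 = $19,120. Book value $74,220.
Year 3: $107,550 × 7/45 = $16,730. Book value $57,490.
Year 4: $107,550 × 6/45 = $14,340. Book value $43,150.
Year 5: $107,550 × 5/45 = $11,950. Book value $31,200.
Year 6: $107,550 × 4/45 = $9,560. Book value $21,640.
Year 7: $107,550 × 3/45 = $7,170. Book value $14,470.
Year 8: $107,550 × 2/45 = $4,780. Book value $9,690.
Accumulated through year 8 = $114,850 − $9,690 = $105,160.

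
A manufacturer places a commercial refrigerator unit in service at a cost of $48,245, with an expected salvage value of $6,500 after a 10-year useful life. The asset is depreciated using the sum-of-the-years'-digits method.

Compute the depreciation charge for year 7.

Depreciable base = $48,245 − $6,500 = $41,745.
Sum of the years' digits = 10+9+8+7+6+5+4+3+2+1 = 55.
Year 1: $41,745 × 10/55 = $7,590. Book value $40,655.
Year 2: $41,745 × 9/55 = $6,831. Book value $33,824.
Year 3: $41,745 × 8/55 = $6,072. Book value $27,752.
Year 4: $41,745 × 7/55 = $5,313. Book value $22,439.
Year 5: $41,745 × 6/55 = $4,554. Book value $17,885.
Year 6: $41,745 × 5/55 = $3,795. Book value $14,090.
Year 7: $41,745 × 4/55 = $3,036. Book value $11,054.

$3,036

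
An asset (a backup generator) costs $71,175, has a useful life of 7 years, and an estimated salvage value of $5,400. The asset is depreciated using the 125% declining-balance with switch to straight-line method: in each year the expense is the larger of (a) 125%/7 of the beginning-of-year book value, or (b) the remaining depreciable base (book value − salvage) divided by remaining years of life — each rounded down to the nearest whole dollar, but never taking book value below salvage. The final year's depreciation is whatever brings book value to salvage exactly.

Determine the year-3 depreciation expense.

Depreciable base = $71,175 − $5,400 = $65,775.
Year 1: DB = ⌊$71,175 × 125%/7⌋ = $12,709; SL = ⌊$65,775/7⌋ = $9,396 → take DB $12,709. Book value $58,466.
Year 2: DB = ⌊$58,466 × 125%/7⌋ = $10,440; SL = ⌊$53,066/6⌋ = $8,844 → take DB $10,440. Book value $48,026.
Year 3: DB = ⌊$48,026 × 125%/7⌋ = $8,576; SL = ⌊$42,626/5⌋ = $8,525 → take DB $8,576. Book value $39,450.

$8,576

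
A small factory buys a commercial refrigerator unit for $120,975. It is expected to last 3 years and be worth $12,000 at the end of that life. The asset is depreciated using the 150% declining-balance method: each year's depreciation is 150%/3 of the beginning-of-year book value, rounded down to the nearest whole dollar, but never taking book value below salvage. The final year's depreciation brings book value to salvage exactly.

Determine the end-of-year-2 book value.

$30,244

Depreciable base = $120,975 − $12,000 = $108,975.
Year 1: ⌊$120,975 × 150%/3⌋ = $60,487. Book value $60,488.
Year 2: ⌊$60,488 × 150%/3⌋ = $30,244. Book value $30,244.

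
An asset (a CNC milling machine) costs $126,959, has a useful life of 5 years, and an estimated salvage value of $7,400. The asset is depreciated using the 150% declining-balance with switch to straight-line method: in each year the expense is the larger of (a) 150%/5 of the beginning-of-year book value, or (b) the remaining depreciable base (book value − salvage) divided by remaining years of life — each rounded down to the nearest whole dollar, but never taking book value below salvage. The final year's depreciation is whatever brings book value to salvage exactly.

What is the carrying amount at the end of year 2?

$62,211

Depreciable base = $126,959 − $7,400 = $119,559.
Year 1: DB = ⌊$126,959 × 150%/5⌋ = $38,087; SL = ⌊$119,559/5⌋ = $23,911 → take DB $38,087. Book value $88,872.
Year 2: DB = ⌊$88,872 × 150%/5⌋ = $26,661; SL = ⌊$81,472/4⌋ = $20,368 → take DB $26,661. Book value $62,211.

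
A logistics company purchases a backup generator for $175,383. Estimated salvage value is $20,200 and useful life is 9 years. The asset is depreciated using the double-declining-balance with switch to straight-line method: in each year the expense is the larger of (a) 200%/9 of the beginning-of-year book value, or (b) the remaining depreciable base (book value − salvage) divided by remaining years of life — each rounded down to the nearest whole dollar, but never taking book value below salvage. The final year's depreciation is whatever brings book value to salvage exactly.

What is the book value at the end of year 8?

Depreciable base = $175,383 − $20,200 = $155,183.
Year 1: DB = ⌊$175,383 × 200%/9⌋ = $38,974; SL = ⌊$155,183/9⌋ = $17,242 → take DB $38,974. Book value $136,409.
Year 2: DB = ⌊$136,409 × 200%/9⌋ = $30,313; SL = ⌊$116,209/8⌋ = $14,526 → take DB $30,313. Book value $106,096.
Year 3: DB = ⌊$106,096 × 200%/9⌋ = $23,576; SL = ⌊$85,896/7⌋ = $12,270 → take DB $23,576. Book value $82,520.
Year 4: DB = ⌊$82,520 × 200%/9⌋ = $18,337; SL = ⌊$62,320/6⌋ = $10,386 → take DB $18,337. Book value $64,183.
Year 5: DB = ⌊$64,183 × 200%/9⌋ = $14,262; SL = ⌊$43,983/5⌋ = $8,796 → take DB $14,262. Book value $49,921.
Year 6: DB = ⌊$49,921 × 200%/9⌋ = $11,093; SL = ⌊$29,721/4⌋ = $7,430 → take DB $11,093. Book value $38,828.
Year 7: DB = ⌊$38,828 × 200%/9⌋ = $8,628; SL = ⌊$18,628/3⌋ = $6,209 → take DB $8,628. Book value $30,200.
Year 8: DB = ⌊$30,200 × 200%/9⌋ = $6,711; SL = ⌊$10,000/2⌋ = $5,000 → take DB $6,711. Book value $23,489.

$23,489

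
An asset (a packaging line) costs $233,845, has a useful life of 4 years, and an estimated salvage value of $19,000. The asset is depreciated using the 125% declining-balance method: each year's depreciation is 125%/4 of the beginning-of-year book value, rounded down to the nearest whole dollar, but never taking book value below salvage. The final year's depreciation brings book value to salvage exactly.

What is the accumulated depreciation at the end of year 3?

Depreciable base = $233,845 − $19,000 = $214,845.
Year 1: ⌊$233,845 × 125%/4⌋ = $73,076. Book value $160,769.
Year 2: ⌊$160,769 × 125%/4⌋ = $50,240. Book value $110,529.
Year 3: ⌊$110,529 × 125%/4⌋ = $34,540. Book value $75,989.
Accumulated through year 3 = $233,845 − $75,989 = $157,856.

$157,856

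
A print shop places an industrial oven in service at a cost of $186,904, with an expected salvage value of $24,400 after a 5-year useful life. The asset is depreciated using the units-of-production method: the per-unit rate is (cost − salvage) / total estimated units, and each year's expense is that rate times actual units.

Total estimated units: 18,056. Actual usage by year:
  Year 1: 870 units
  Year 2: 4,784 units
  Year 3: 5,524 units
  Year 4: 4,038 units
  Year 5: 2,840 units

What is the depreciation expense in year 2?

$43,056

Depreciable base = $186,904 − $24,400 = $162,504.
Rate = $162,504 / 18,056 units = $9 per unit.
Year 1: 870 × $9 = $7,830. Book value $179,074.
Year 2: 4,784 × $9 = $43,056. Book value $136,018.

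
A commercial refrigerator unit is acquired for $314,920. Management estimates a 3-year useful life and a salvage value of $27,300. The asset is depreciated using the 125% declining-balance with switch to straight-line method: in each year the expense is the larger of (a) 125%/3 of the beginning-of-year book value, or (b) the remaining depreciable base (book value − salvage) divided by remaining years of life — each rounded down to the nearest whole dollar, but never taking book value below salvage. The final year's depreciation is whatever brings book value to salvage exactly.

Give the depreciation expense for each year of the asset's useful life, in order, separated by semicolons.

$131,216; $78,202; $78,202

Depreciable base = $314,920 − $27,300 = $287,620.
Year 1: DB = ⌊$314,920 × 125%/3⌋ = $131,216; SL = ⌊$287,620/3⌋ = $95,873 → take DB $131,216. Book value $183,704.
Year 2: DB = ⌊$183,704 × 125%/3⌋ = $76,543; SL = ⌊$156,404/2⌋ = $78,202 → take SL $78,202. Book value $105,502.
Year 3 (final): $105,502 − $27,300 = $78,202. Book value $27,300.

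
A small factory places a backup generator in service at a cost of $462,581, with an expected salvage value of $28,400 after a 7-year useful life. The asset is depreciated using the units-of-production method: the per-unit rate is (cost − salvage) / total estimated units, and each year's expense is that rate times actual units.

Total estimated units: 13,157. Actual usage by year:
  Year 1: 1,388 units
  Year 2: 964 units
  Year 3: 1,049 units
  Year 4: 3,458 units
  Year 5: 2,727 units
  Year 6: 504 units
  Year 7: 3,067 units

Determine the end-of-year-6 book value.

$129,611

Depreciable base = $462,581 − $28,400 = $434,181.
Rate = $434,181 / 13,157 units = $33 per unit.
Year 1: 1,388 × $33 = $45,804. Book value $416,777.
Year 2: 964 × $33 = $31,812. Book value $384,965.
Year 3: 1,049 × $33 = $34,617. Book value $350,348.
Year 4: 3,458 × $33 = $114,114. Book value $236,234.
Year 5: 2,727 × $33 = $89,991. Book value $146,243.
Year 6: 504 × $33 = $16,632. Book value $129,611.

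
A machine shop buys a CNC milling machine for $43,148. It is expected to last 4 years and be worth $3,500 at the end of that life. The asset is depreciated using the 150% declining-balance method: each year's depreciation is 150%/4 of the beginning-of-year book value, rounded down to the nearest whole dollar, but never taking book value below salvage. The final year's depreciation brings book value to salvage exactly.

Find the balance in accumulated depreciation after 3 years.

$32,613

Depreciable base = $43,148 − $3,500 = $39,648.
Year 1: ⌊$43,148 × 150%/4⌋ = $16,180. Book value $26,968.
Year 2: ⌊$26,968 × 150%/4⌋ = $10,113. Book value $16,855.
Year 3: ⌊$16,855 × 150%/4⌋ = $6,320. Book value $10,535.
Accumulated through year 3 = $43,148 − $10,535 = $32,613.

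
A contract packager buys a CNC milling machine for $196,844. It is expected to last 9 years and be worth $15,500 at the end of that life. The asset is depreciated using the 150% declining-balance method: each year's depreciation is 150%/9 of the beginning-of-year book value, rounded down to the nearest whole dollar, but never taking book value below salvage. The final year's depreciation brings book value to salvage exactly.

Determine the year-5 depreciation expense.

$15,821

Depreciable base = $196,844 − $15,500 = $181,344.
Year 1: ⌊$196,844 × 150%/9⌋ = $32,807. Book value $164,037.
Year 2: ⌊$164,037 × 150%/9⌋ = $27,339. Book value $136,698.
Year 3: ⌊$136,698 × 150%/9⌋ = $22,783. Book value $113,915.
Year 4: ⌊$113,915 × 150%/9⌋ = $18,985. Book value $94,930.
Year 5: ⌊$94,930 × 150%/9⌋ = $15,821. Book value $79,109.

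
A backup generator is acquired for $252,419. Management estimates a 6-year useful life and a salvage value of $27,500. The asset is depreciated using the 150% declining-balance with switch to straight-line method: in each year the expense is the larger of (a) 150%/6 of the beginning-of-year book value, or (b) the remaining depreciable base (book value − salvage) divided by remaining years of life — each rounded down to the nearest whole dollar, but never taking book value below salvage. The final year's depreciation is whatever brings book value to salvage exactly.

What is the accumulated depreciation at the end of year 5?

$198,734

Depreciable base = $252,419 − $27,500 = $224,919.
Year 1: DB = ⌊$252,419 × 150%/6⌋ = $63,104; SL = ⌊$224,919/6⌋ = $37,486 → take DB $63,104. Book value $189,315.
Year 2: DB = ⌊$189,315 × 150%/6⌋ = $47,328; SL = ⌊$161,815/5⌋ = $32,363 → take DB $47,328. Book value $141,987.
Year 3: DB = ⌊$141,987 × 150%/6⌋ = $35,496; SL = ⌊$114,487/4⌋ = $28,621 → take DB $35,496. Book value $106,491.
Year 4: DB = ⌊$106,491 × 150%/6⌋ = $26,622; SL = ⌊$78,991/3⌋ = $26,330 → take DB $26,622. Book value $79,869.
Year 5: DB = ⌊$79,869 × 150%/6⌋ = $19,967; SL = ⌊$52,369/2⌋ = $26,184 → take SL $26,184. Book value $53,685.
Accumulated through year 5 = $252,419 − $53,685 = $198,734.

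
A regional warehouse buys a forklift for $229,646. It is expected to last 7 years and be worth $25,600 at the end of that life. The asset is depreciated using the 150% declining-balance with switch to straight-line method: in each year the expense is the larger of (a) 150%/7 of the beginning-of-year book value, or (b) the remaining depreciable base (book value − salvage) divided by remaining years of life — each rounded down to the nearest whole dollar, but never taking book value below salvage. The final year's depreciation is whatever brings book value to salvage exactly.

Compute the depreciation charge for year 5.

$20,641

Depreciable base = $229,646 − $25,600 = $204,046.
Year 1: DB = ⌊$229,646 × 150%/7⌋ = $49,209; SL = ⌊$204,046/7⌋ = $29,149 → take DB $49,209. Book value $180,437.
Year 2: DB = ⌊$180,437 × 150%/7⌋ = $38,665; SL = ⌊$154,837/6⌋ = $25,806 → take DB $38,665. Book value $141,772.
Year 3: DB = ⌊$141,772 × 150%/7⌋ = $30,379; SL = ⌊$116,172/5⌋ = $23,234 → take DB $30,379. Book value $111,393.
Year 4: DB = ⌊$111,393 × 150%/7⌋ = $23,869; SL = ⌊$85,793/4⌋ = $21,448 → take DB $23,869. Book value $87,524.
Year 5: DB = ⌊$87,524 × 150%/7⌋ = $18,755; SL = ⌊$61,924/3⌋ = $20,641 → take SL $20,641. Book value $66,883.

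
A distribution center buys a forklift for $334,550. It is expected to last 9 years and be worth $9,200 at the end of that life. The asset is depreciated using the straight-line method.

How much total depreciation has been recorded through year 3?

$108,450

Depreciable base = $334,550 − $9,200 = $325,350.
Annual expense = $325,350 / 9 = $36,150.
End of year 1: book value $298,400.
End of year 2: book value $262,250.
End of year 3: book value $226,100.
Accumulated through year 3 = $334,550 − $226,100 = $108,450.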